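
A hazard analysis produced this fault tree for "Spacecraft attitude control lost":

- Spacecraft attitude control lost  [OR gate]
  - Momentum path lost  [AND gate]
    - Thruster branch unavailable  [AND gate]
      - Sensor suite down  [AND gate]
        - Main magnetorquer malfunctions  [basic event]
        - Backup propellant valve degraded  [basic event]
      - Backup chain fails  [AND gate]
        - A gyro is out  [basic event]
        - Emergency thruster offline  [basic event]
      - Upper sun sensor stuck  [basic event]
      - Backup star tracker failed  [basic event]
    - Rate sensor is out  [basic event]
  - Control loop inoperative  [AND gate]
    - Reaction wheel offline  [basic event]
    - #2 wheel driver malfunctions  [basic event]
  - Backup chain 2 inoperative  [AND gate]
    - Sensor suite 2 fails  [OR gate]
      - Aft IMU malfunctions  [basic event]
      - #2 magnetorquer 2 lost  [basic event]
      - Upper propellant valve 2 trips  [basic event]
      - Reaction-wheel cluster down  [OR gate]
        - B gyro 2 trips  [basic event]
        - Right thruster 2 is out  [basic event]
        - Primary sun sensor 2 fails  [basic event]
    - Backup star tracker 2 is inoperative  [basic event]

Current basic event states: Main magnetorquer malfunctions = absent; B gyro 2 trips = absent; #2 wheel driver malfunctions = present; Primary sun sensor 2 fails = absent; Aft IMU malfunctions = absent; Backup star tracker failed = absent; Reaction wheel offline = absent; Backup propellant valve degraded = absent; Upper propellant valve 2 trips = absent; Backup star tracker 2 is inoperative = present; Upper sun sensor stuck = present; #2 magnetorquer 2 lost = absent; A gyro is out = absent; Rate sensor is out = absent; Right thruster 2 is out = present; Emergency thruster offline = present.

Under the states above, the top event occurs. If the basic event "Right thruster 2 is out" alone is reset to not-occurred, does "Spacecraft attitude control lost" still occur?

No

Counterfactual: set "Right thruster 2 is out" to not occurred.
Sensor suite down [AND]: Main magnetorquer malfunctions=not, Backup propellant valve degraded=not → not all inputs occur → does not occur.
Backup chain fails [AND]: A gyro is out=not, Emergency thruster offline=occurs → not all inputs occur → does not occur.
Thruster branch unavailable [AND]: Sensor suite down=not, Backup chain fails=not, Upper sun sensor stuck=occurs, Backup star tracker failed=not → not all inputs occur → does not occur.
Momentum path lost [AND]: Thruster branch unavailable=not, Rate sensor is out=not → not all inputs occur → does not occur.
Control loop inoperative [AND]: Reaction wheel offline=not, #2 wheel driver malfunctions=occurs → not all inputs occur → does not occur.
Reaction-wheel cluster down [OR]: B gyro 2 trips=not, Right thruster 2 is out=not, Primary sun sensor 2 fails=not → no input occurs → does not occur.
Sensor suite 2 fails [OR]: Aft IMU malfunctions=not, #2 magnetorquer 2 lost=not, Upper propellant valve 2 trips=not, Reaction-wheel cluster down=not → no input occurs → does not occur.
Backup chain 2 inoperative [AND]: Sensor suite 2 fails=not, Backup star tracker 2 is inoperative=occurs → not all inputs occur → does not occur.
Spacecraft attitude control lost [OR]: Momentum path lost=not, Control loop inoperative=not, Backup chain 2 inoperative=not → no input occurs → does not occur.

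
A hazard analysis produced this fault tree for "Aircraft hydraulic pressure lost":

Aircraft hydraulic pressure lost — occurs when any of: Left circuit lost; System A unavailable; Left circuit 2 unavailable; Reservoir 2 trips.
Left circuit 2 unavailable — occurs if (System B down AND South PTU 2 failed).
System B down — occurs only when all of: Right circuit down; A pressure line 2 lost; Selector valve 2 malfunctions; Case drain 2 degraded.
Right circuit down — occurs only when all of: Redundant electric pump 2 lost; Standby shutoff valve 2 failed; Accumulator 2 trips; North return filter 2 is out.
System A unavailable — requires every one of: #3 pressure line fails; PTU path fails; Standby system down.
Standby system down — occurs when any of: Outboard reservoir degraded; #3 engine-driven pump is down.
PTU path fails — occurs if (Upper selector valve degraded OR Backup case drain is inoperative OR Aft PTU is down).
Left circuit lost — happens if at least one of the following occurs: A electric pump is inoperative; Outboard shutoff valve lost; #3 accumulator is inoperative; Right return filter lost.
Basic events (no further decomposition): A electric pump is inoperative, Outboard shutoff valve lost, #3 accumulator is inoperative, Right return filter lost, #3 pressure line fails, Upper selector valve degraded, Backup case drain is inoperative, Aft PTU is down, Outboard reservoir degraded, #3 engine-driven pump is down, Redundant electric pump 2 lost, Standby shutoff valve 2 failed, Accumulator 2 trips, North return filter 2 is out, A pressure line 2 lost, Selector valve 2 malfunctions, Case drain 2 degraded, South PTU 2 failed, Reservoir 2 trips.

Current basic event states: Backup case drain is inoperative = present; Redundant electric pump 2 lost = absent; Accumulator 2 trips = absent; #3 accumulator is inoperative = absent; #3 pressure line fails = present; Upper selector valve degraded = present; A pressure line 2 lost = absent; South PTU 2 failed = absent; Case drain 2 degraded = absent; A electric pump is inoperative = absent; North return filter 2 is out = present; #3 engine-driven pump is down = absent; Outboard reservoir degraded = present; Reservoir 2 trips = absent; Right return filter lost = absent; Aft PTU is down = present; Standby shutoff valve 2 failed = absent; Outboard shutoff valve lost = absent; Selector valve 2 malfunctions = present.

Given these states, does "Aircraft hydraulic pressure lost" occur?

Left circuit lost [OR]: A electric pump is inoperative=not, Outboard shutoff valve lost=not, #3 accumulator is inoperative=not, Right return filter lost=not → no input occurs → does not occur.
PTU path fails [OR]: Upper selector valve degraded=occurs, Backup case drain is inoperative=occurs, Aft PTU is down=occurs → at least one input occurs → occurs.
Standby system down [OR]: Outboard reservoir degraded=occurs, #3 engine-driven pump is down=not → at least one input occurs → occurs.
System A unavailable [AND]: #3 pressure line fails=occurs, PTU path fails=occurs, Standby system down=occurs → all inputs occur → occurs.
Right circuit down [AND]: Redundant electric pump 2 lost=not, Standby shutoff valve 2 failed=not, Accumulator 2 trips=not, North return filter 2 is out=occurs → not all inputs occur → does not occur.
System B down [AND]: Right circuit down=not, A pressure line 2 lost=not, Selector valve 2 malfunctions=occurs, Case drain 2 degraded=not → not all inputs occur → does not occur.
Left circuit 2 unavailable [AND]: System B down=not, South PTU 2 failed=not → not all inputs occur → does not occur.
Aircraft hydraulic pressure lost [OR]: Left circuit lost=not, System A unavailable=occurs, Left circuit 2 unavailable=not, Reservoir 2 trips=not → at least one input occurs → occurs.

Yes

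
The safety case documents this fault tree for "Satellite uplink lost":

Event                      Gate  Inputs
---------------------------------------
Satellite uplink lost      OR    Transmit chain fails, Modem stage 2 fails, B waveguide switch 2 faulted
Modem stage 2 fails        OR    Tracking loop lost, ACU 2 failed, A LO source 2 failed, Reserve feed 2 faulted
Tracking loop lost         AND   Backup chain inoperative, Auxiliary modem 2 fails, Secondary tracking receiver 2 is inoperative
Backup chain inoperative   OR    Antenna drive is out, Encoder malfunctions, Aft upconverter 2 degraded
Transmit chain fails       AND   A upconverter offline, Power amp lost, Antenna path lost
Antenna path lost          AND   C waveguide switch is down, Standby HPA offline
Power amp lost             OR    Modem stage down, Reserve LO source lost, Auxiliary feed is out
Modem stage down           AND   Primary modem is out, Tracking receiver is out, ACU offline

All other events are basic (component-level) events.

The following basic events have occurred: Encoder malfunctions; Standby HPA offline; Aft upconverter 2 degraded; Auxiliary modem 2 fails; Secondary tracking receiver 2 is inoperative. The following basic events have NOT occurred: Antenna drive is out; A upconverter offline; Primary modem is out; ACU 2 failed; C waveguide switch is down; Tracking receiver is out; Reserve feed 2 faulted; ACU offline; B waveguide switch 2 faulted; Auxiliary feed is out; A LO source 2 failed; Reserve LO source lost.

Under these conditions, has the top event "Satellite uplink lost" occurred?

Modem stage down [AND]: Primary modem is out=not, Tracking receiver is out=not, ACU offline=not → not all inputs occur → does not occur.
Power amp lost [OR]: Modem stage down=not, Reserve LO source lost=not, Auxiliary feed is out=not → no input occurs → does not occur.
Antenna path lost [AND]: C waveguide switch is down=not, Standby HPA offline=occurs → not all inputs occur → does not occur.
Transmit chain fails [AND]: A upconverter offline=not, Power amp lost=not, Antenna path lost=not → not all inputs occur → does not occur.
Backup chain inoperative [OR]: Antenna drive is out=not, Encoder malfunctions=occurs, Aft upconverter 2 degraded=occurs → at least one input occurs → occurs.
Tracking loop lost [AND]: Backup chain inoperative=occurs, Auxiliary modem 2 fails=occurs, Secondary tracking receiver 2 is inoperative=occurs → all inputs occur → occurs.
Modem stage 2 fails [OR]: Tracking loop lost=occurs, ACU 2 failed=not, A LO source 2 failed=not, Reserve feed 2 faulted=not → at least one input occurs → occurs.
Satellite uplink lost [OR]: Transmit chain fails=not, Modem stage 2 fails=occurs, B waveguide switch 2 faulted=not → at least one input occurs → occurs.

Yes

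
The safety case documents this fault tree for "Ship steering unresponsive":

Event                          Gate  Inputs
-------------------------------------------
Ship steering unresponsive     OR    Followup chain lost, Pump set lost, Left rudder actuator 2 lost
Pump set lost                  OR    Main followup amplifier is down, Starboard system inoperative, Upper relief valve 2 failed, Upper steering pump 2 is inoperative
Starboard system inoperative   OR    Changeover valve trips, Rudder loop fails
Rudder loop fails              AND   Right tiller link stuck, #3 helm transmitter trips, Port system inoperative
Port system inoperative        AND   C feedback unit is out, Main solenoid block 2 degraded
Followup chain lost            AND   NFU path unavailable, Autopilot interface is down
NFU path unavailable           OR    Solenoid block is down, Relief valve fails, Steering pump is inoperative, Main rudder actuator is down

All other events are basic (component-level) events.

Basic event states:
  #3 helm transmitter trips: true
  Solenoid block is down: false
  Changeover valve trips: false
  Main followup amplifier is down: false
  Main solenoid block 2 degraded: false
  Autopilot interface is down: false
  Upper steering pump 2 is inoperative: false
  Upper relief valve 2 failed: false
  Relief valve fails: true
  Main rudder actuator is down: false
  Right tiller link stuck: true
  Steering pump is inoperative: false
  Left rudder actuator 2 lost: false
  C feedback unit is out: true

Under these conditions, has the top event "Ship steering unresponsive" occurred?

No

NFU path unavailable [OR]: Solenoid block is down=not, Relief valve fails=occurs, Steering pump is inoperative=not, Main rudder actuator is down=not → at least one input occurs → occurs.
Followup chain lost [AND]: NFU path unavailable=occurs, Autopilot interface is down=not → not all inputs occur → does not occur.
Port system inoperative [AND]: C feedback unit is out=occurs, Main solenoid block 2 degraded=not → not all inputs occur → does not occur.
Rudder loop fails [AND]: Right tiller link stuck=occurs, #3 helm transmitter trips=occurs, Port system inoperative=not → not all inputs occur → does not occur.
Starboard system inoperative [OR]: Changeover valve trips=not, Rudder loop fails=not → no input occurs → does not occur.
Pump set lost [OR]: Main followup amplifier is down=not, Starboard system inoperative=not, Upper relief valve 2 failed=not, Upper steering pump 2 is inoperative=not → no input occurs → does not occur.
Ship steering unresponsive [OR]: Followup chain lost=not, Pump set lost=not, Left rudder actuator 2 lost=not → no input occurs → does not occur.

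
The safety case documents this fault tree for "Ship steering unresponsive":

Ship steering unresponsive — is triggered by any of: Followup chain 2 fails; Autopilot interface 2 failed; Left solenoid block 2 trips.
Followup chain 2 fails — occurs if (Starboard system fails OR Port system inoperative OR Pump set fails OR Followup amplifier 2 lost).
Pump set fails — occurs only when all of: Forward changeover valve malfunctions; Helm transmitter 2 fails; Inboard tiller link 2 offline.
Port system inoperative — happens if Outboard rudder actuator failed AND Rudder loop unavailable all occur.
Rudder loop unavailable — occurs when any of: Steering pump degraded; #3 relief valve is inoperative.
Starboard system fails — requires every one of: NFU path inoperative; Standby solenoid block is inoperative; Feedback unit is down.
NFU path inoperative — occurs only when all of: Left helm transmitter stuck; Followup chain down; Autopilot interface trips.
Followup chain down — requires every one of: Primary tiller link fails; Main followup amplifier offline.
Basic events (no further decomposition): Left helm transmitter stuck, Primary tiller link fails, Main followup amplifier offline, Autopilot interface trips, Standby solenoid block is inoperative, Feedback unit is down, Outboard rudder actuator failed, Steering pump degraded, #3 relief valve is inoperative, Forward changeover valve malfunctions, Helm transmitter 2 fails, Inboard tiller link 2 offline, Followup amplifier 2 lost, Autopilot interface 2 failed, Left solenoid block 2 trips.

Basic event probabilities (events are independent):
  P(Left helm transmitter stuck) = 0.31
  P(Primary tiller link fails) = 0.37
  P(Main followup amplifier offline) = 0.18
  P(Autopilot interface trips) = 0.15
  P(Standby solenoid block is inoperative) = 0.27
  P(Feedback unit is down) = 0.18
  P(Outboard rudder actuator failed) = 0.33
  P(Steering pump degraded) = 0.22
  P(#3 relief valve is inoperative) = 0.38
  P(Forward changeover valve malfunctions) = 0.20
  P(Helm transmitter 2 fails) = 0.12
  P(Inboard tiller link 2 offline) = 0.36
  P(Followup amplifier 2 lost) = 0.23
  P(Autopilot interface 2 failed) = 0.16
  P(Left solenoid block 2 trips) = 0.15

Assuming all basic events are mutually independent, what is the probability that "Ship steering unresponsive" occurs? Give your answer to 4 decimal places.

0.5479

P(Followup chain down) [AND] = 0.37 × 0.18 = 0.066600
P(NFU path inoperative) [AND] = 0.31 × 0.066600 × 0.15 = 0.003097
P(Starboard system fails) [AND] = 0.003097 × 0.27 × 0.18 = 0.000151
P(Rudder loop unavailable) [OR] = 1 − (1−0.22) × (1−0.38) = 0.516400
P(Port system inoperative) [AND] = 0.33 × 0.516400 = 0.170412
P(Pump set fails) [AND] = 0.20 × 0.12 × 0.36 = 0.008640
P(Followup chain 2 fails) [OR] = 1 − (1−0.000151) × (1−0.170412) × (1−0.008640) × (1−0.23) = 0.366832
P(Ship steering unresponsive) [OR] = 1 − (1−0.366832) × (1−0.16) × (1−0.15) = 0.547918
Rounded to 4 decimal places: P(Ship steering unresponsive) ≈ 0.5479.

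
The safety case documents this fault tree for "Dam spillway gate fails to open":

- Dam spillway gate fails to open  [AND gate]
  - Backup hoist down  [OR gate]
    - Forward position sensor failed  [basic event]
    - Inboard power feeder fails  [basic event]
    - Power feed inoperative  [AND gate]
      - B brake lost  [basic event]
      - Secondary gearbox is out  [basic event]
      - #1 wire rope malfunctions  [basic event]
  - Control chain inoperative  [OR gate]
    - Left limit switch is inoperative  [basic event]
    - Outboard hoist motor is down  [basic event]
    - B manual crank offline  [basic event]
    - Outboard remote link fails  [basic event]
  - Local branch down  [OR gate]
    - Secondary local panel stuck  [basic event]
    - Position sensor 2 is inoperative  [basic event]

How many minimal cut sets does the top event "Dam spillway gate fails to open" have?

Power feed inoperative [AND]: one cut set from each child combined → 1 × 1 × 1 = 1 cut set(s).
Backup hoist down [OR]: union of children's cut sets → 3 cut set(s).
Control chain inoperative [OR]: union of children's cut sets → 4 cut set(s).
Local branch down [OR]: union of children's cut sets → 2 cut set(s).
Dam spillway gate fails to open [AND]: one cut set from each child combined → 3 × 4 × 2 = 24 cut set(s).

24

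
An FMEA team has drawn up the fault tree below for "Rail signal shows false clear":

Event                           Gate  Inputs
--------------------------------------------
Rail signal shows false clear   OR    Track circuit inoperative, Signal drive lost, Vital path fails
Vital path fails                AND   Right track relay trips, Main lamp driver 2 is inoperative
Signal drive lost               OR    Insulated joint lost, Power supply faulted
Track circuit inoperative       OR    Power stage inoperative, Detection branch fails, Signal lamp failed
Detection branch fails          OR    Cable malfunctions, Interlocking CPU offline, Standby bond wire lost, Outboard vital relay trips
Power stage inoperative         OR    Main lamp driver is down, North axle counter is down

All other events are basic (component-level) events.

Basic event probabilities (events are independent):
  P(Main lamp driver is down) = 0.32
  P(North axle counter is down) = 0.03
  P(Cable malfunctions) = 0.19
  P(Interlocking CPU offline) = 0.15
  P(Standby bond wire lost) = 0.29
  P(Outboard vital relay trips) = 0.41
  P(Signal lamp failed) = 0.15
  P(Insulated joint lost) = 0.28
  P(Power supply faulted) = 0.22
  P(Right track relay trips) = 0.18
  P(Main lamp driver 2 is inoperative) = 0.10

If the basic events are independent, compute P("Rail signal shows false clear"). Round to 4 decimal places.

P(Power stage inoperative) [OR] = 1 − (1−0.32) × (1−0.03) = 0.340400
P(Detection branch fails) [OR] = 1 − (1−0.19) × (1−0.15) × (1−0.29) × (1−0.41) = 0.711587
P(Track circuit inoperative) [OR] = 1 − (1−0.340400) × (1−0.711587) × (1−0.15) = 0.838298
P(Signal drive lost) [OR] = 1 − (1−0.28) × (1−0.22) = 0.438400
P(Vital path fails) [AND] = 0.18 × 0.10 = 0.018000
P(Rail signal shows false clear) [OR] = 1 − (1−0.838298) × (1−0.438400) × (1−0.018000) = 0.910823
Rounded to 4 decimal places: P(Rail signal shows false clear) ≈ 0.9108.

0.9108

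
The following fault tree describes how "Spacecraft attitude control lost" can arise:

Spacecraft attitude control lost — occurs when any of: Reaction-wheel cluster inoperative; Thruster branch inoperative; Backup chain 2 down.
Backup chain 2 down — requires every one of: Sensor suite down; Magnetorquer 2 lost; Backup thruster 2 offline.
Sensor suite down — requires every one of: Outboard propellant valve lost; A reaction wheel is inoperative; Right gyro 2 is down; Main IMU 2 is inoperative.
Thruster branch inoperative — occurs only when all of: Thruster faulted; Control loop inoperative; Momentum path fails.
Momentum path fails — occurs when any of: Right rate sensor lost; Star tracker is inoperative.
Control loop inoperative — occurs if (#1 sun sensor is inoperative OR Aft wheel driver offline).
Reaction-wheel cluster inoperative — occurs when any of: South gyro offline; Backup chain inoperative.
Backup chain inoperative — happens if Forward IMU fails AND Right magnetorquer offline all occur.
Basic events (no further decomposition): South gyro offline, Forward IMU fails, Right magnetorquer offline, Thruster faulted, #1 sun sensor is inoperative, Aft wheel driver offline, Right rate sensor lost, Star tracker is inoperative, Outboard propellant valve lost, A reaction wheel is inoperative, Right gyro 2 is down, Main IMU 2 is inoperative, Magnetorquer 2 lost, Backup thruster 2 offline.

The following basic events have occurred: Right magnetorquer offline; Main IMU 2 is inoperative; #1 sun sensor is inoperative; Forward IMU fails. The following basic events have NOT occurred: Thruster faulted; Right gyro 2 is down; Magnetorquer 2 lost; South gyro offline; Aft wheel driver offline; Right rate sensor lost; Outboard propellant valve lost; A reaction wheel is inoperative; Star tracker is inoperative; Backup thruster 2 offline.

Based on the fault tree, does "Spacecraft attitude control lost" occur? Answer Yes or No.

Yes

Backup chain inoperative [AND]: Forward IMU fails=occurs, Right magnetorquer offline=occurs → all inputs occur → occurs.
Reaction-wheel cluster inoperative [OR]: South gyro offline=not, Backup chain inoperative=occurs → at least one input occurs → occurs.
Control loop inoperative [OR]: #1 sun sensor is inoperative=occurs, Aft wheel driver offline=not → at least one input occurs → occurs.
Momentum path fails [OR]: Right rate sensor lost=not, Star tracker is inoperative=not → no input occurs → does not occur.
Thruster branch inoperative [AND]: Thruster faulted=not, Control loop inoperative=occurs, Momentum path fails=not → not all inputs occur → does not occur.
Sensor suite down [AND]: Outboard propellant valve lost=not, A reaction wheel is inoperative=not, Right gyro 2 is down=not, Main IMU 2 is inoperative=occurs → not all inputs occur → does not occur.
Backup chain 2 down [AND]: Sensor suite down=not, Magnetorquer 2 lost=not, Backup thruster 2 offline=not → not all inputs occur → does not occur.
Spacecraft attitude control lost [OR]: Reaction-wheel cluster inoperative=occurs, Thruster branch inoperative=not, Backup chain 2 down=not → at least one input occurs → occurs.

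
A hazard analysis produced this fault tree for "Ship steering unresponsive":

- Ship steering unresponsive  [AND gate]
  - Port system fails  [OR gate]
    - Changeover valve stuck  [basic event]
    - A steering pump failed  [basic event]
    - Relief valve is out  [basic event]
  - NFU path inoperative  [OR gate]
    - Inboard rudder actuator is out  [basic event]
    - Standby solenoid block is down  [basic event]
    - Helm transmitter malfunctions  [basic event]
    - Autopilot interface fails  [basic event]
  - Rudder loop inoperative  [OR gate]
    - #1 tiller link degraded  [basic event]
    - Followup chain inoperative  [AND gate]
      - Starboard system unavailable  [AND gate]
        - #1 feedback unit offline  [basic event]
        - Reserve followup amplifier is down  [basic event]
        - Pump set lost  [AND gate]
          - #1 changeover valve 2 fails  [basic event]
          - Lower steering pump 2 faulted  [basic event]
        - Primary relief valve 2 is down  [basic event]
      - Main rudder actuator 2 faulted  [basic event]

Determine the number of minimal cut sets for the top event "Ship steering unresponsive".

24

Port system fails [OR]: union of children's cut sets → 3 cut set(s).
NFU path inoperative [OR]: union of children's cut sets → 4 cut set(s).
Pump set lost [AND]: one cut set from each child combined → 1 × 1 = 1 cut set(s).
Starboard system unavailable [AND]: one cut set from each child combined → 1 × 1 × 1 × 1 = 1 cut set(s).
Followup chain inoperative [AND]: one cut set from each child combined → 1 × 1 = 1 cut set(s).
Rudder loop inoperative [OR]: union of children's cut sets → 2 cut set(s).
Ship steering unresponsive [AND]: one cut set from each child combined → 3 × 4 × 2 = 24 cut set(s).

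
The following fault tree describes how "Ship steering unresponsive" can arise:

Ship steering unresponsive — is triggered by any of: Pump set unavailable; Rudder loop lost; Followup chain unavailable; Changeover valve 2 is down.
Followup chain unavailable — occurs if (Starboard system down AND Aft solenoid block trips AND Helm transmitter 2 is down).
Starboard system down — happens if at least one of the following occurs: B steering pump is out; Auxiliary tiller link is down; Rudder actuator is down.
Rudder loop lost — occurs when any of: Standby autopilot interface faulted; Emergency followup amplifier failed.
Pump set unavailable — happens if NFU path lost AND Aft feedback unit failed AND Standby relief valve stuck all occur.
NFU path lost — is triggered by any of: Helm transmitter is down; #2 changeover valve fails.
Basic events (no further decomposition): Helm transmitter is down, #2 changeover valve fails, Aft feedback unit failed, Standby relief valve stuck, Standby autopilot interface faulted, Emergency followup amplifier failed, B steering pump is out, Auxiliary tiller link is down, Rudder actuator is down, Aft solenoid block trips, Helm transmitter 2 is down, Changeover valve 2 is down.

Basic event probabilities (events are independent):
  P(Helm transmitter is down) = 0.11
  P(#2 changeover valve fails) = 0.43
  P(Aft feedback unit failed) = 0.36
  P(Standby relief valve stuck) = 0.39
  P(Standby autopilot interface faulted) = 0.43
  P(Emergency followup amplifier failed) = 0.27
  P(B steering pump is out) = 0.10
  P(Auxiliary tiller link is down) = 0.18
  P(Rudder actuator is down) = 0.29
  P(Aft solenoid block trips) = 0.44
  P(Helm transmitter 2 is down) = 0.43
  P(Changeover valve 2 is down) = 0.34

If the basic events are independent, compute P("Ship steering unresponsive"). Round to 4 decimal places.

P(NFU path lost) [OR] = 1 − (1−0.11) × (1−0.43) = 0.492700
P(Pump set unavailable) [AND] = 0.492700 × 0.36 × 0.39 = 0.069175
P(Rudder loop lost) [OR] = 1 − (1−0.43) × (1−0.27) = 0.583900
P(Starboard system down) [OR] = 1 − (1−0.10) × (1−0.18) × (1−0.29) = 0.476020
P(Followup chain unavailable) [AND] = 0.476020 × 0.44 × 0.43 = 0.090063
P(Ship steering unresponsive) [OR] = 1 − (1−0.069175) × (1−0.583900) × (1−0.090063) × (1−0.34) = 0.767394
Rounded to 4 decimal places: P(Ship steering unresponsive) ≈ 0.7674.

0.7674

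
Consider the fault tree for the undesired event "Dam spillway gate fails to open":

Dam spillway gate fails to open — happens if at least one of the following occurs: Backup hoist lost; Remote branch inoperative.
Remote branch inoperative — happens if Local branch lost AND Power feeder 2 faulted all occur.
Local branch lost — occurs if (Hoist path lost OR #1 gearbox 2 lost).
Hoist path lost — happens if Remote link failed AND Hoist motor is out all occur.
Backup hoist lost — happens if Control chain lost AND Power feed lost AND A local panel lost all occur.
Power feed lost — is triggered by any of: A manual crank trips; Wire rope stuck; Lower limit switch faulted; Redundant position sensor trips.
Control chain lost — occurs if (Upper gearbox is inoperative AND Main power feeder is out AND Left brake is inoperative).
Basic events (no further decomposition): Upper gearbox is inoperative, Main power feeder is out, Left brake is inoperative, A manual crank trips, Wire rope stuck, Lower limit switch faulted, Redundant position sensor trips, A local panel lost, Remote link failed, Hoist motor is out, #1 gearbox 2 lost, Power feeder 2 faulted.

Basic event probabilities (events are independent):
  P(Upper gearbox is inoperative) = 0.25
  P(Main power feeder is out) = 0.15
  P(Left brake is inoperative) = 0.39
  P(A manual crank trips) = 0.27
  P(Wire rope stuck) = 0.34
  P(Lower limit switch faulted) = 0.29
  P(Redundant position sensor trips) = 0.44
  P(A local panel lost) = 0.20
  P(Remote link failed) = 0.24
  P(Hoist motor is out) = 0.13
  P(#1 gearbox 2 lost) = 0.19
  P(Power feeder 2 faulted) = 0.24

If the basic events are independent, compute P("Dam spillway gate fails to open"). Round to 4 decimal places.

P(Control chain lost) [AND] = 0.25 × 0.15 × 0.39 = 0.014625
P(Power feed lost) [OR] = 1 − (1−0.27) × (1−0.34) × (1−0.29) × (1−0.44) = 0.808436
P(Backup hoist lost) [AND] = 0.014625 × 0.808436 × 0.20 = 0.002365
P(Hoist path lost) [AND] = 0.24 × 0.13 = 0.031200
P(Local branch lost) [OR] = 1 − (1−0.031200) × (1−0.19) = 0.215272
P(Remote branch inoperative) [AND] = 0.215272 × 0.24 = 0.051665
P(Dam spillway gate fails to open) [OR] = 1 − (1−0.002365) × (1−0.051665) = 0.053908
Rounded to 4 decimal places: P(Dam spillway gate fails to open) ≈ 0.0539.

0.0539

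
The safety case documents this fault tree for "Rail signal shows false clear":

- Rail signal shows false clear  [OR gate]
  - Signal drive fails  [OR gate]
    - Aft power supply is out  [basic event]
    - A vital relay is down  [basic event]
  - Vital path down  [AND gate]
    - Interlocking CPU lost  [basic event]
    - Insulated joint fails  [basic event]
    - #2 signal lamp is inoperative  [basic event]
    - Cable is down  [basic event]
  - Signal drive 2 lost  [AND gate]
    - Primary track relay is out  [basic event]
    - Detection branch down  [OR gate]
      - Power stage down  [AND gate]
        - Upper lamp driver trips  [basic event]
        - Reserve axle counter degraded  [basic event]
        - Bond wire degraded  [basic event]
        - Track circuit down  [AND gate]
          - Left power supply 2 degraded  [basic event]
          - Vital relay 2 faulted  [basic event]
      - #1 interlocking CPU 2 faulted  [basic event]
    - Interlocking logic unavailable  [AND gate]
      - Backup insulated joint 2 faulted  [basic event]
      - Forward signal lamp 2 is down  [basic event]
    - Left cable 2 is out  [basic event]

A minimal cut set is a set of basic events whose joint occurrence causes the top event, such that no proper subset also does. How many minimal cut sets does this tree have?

5

Signal drive fails [OR]: union of children's cut sets → 2 cut set(s).
Vital path down [AND]: one cut set from each child combined → 1 × 1 × 1 × 1 = 1 cut set(s).
Track circuit down [AND]: one cut set from each child combined → 1 × 1 = 1 cut set(s).
Power stage down [AND]: one cut set from each child combined → 1 × 1 × 1 × 1 = 1 cut set(s).
Detection branch down [OR]: union of children's cut sets → 2 cut set(s).
Interlocking logic unavailable [AND]: one cut set from each child combined → 1 × 1 = 1 cut set(s).
Signal drive 2 lost [AND]: one cut set from each child combined → 1 × 2 × 1 × 1 = 2 cut set(s).
Rail signal shows false clear [OR]: union of children's cut sets → 5 cut set(s).
Minimal cut sets: {Aft power supply is out}; {A vital relay is down}; {#2 signal lamp is inoperative, Cable is down, Insulated joint fails, Interlocking CPU lost}; {Backup insulated joint 2 faulted, Bond wire degraded, Forward signal lamp 2 is down, Left cable 2 is out, Left power supply 2 degraded, Primary track relay is out, Reserve axle counter degraded, Upper lamp driver trips, Vital relay 2 faulted}; {#1 interlocking CPU 2 faulted, Backup insulated joint 2 faulted, Forward signal lamp 2 is down, Left cable 2 is out, Primary track relay is out}.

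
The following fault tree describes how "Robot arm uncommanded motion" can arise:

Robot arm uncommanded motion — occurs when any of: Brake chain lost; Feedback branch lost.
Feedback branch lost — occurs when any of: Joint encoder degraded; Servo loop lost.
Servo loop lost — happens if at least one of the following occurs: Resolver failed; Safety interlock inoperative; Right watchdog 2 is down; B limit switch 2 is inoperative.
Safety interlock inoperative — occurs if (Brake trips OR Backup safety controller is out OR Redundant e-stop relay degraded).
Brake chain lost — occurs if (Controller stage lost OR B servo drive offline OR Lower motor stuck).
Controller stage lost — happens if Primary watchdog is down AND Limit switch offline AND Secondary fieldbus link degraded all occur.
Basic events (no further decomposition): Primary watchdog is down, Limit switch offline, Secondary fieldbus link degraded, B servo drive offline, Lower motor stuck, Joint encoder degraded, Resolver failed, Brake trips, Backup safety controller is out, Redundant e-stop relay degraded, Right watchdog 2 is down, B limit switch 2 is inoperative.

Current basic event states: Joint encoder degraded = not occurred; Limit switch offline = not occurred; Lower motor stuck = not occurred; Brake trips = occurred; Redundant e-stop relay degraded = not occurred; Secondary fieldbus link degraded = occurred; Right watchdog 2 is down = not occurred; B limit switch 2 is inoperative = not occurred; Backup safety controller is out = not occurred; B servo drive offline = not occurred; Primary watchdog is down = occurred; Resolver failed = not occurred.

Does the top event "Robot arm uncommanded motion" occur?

Yes

Controller stage lost [AND]: Primary watchdog is down=occurs, Limit switch offline=not, Secondary fieldbus link degraded=occurs → not all inputs occur → does not occur.
Brake chain lost [OR]: Controller stage lost=not, B servo drive offline=not, Lower motor stuck=not → no input occurs → does not occur.
Safety interlock inoperative [OR]: Brake trips=occurs, Backup safety controller is out=not, Redundant e-stop relay degraded=not → at least one input occurs → occurs.
Servo loop lost [OR]: Resolver failed=not, Safety interlock inoperative=occurs, Right watchdog 2 is down=not, B limit switch 2 is inoperative=not → at least one input occurs → occurs.
Feedback branch lost [OR]: Joint encoder degraded=not, Servo loop lost=occurs → at least one input occurs → occurs.
Robot arm uncommanded motion [OR]: Brake chain lost=not, Feedback branch lost=occurs → at least one input occurs → occurs.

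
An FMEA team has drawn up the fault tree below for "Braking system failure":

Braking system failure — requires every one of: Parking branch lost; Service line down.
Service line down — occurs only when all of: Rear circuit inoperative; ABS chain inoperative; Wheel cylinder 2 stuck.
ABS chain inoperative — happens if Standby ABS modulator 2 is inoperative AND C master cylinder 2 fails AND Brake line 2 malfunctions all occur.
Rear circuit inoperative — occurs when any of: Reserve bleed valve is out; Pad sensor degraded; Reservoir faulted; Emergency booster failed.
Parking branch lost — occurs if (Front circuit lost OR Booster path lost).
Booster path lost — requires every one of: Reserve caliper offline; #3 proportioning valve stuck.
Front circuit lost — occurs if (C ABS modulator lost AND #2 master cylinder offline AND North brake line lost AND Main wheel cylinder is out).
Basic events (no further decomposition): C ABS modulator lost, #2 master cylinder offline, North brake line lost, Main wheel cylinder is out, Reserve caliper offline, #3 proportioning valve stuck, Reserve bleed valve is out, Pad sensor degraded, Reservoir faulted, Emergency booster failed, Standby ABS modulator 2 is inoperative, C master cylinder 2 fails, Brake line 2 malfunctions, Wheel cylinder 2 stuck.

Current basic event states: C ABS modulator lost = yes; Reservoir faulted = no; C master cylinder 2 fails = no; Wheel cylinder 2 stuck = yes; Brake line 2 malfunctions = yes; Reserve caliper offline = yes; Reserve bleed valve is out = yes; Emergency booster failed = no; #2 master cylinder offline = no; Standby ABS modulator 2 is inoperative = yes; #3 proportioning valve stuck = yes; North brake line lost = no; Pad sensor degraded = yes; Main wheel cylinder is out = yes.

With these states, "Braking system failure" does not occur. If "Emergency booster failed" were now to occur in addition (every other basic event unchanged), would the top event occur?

No

Counterfactual: set "Emergency booster failed" to occurred.
Front circuit lost [AND]: C ABS modulator lost=occurs, #2 master cylinder offline=not, North brake line lost=not, Main wheel cylinder is out=occurs → not all inputs occur → does not occur.
Booster path lost [AND]: Reserve caliper offline=occurs, #3 proportioning valve stuck=occurs → all inputs occur → occurs.
Parking branch lost [OR]: Front circuit lost=not, Booster path lost=occurs → at least one input occurs → occurs.
Rear circuit inoperative [OR]: Reserve bleed valve is out=occurs, Pad sensor degraded=occurs, Reservoir faulted=not, Emergency booster failed=occurs → at least one input occurs → occurs.
ABS chain inoperative [AND]: Standby ABS modulator 2 is inoperative=occurs, C master cylinder 2 fails=not, Brake line 2 malfunctions=occurs → not all inputs occur → does not occur.
Service line down [AND]: Rear circuit inoperative=occurs, ABS chain inoperative=not, Wheel cylinder 2 stuck=occurs → not all inputs occur → does not occur.
Braking system failure [AND]: Parking branch lost=occurs, Service line down=not → not all inputs occur → does not occur.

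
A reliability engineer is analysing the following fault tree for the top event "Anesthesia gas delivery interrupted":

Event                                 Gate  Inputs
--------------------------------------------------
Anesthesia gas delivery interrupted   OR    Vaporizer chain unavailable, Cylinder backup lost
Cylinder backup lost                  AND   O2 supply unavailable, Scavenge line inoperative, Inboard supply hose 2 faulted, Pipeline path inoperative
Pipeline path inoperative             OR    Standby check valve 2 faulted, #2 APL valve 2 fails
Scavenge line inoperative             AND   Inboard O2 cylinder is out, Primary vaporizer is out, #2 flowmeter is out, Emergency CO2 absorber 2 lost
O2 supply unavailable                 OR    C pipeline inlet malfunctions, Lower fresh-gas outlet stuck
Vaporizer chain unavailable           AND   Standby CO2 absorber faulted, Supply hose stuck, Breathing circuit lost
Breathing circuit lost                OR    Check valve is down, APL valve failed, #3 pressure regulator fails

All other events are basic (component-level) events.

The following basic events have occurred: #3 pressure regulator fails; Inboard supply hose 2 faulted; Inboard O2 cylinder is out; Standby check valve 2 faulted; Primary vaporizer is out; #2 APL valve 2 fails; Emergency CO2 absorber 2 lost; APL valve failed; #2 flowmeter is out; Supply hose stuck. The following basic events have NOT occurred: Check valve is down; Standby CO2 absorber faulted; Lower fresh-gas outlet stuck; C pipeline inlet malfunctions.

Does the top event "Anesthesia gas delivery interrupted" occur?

Breathing circuit lost [OR]: Check valve is down=not, APL valve failed=occurs, #3 pressure regulator fails=occurs → at least one input occurs → occurs.
Vaporizer chain unavailable [AND]: Standby CO2 absorber faulted=not, Supply hose stuck=occurs, Breathing circuit lost=occurs → not all inputs occur → does not occur.
O2 supply unavailable [OR]: C pipeline inlet malfunctions=not, Lower fresh-gas outlet stuck=not → no input occurs → does not occur.
Scavenge line inoperative [AND]: Inboard O2 cylinder is out=occurs, Primary vaporizer is out=occurs, #2 flowmeter is out=occurs, Emergency CO2 absorber 2 lost=occurs → all inputs occur → occurs.
Pipeline path inoperative [OR]: Standby check valve 2 faulted=occurs, #2 APL valve 2 fails=occurs → at least one input occurs → occurs.
Cylinder backup lost [AND]: O2 supply unavailable=not, Scavenge line inoperative=occurs, Inboard supply hose 2 faulted=occurs, Pipeline path inoperative=occurs → not all inputs occur → does not occur.
Anesthesia gas delivery interrupted [OR]: Vaporizer chain unavailable=not, Cylinder backup lost=not → no input occurs → does not occur.

No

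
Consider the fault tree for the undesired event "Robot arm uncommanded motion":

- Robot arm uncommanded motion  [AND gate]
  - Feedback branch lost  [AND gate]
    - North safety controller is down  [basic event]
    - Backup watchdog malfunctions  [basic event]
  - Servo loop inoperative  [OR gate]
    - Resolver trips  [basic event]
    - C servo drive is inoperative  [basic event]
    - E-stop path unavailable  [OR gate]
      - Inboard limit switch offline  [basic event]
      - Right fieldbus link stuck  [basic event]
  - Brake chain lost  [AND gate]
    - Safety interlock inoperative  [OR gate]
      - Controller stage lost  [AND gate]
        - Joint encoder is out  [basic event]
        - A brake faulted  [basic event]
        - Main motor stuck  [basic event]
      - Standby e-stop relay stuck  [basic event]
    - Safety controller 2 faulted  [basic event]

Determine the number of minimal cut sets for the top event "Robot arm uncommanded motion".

Feedback branch lost [AND]: one cut set from each child combined → 1 × 1 = 1 cut set(s).
E-stop path unavailable [OR]: union of children's cut sets → 2 cut set(s).
Servo loop inoperative [OR]: union of children's cut sets → 4 cut set(s).
Controller stage lost [AND]: one cut set from each child combined → 1 × 1 × 1 = 1 cut set(s).
Safety interlock inoperative [OR]: union of children's cut sets → 2 cut set(s).
Brake chain lost [AND]: one cut set from each child combined → 2 × 1 = 2 cut set(s).
Robot arm uncommanded motion [AND]: one cut set from each child combined → 1 × 4 × 2 = 8 cut set(s).
Minimal cut sets: {A brake faulted, Backup watchdog malfunctions, Joint encoder is out, Main motor stuck, North safety controller is down, Resolver trips, Safety controller 2 faulted}; {Backup watchdog malfunctions, North safety controller is down, Resolver trips, Safety controller 2 faulted, Standby e-stop relay stuck}; {A brake faulted, Backup watchdog malfunctions, C servo drive is inoperative, Joint encoder is out, Main motor stuck, North safety controller is down, Safety controller 2 faulted}; {Backup watchdog malfunctions, C servo drive is inoperative, North safety controller is down, Safety controller 2 faulted, Standby e-stop relay stuck}; {A brake faulted, Backup watchdog malfunctions, Inboard limit switch offline, Joint encoder is out, Main motor stuck, North safety controller is down, Safety controller 2 faulted}; {Backup watchdog malfunctions, Inboard limit switch offline, North safety controller is down, Safety controller 2 faulted, Standby e-stop relay stuck}; {A brake faulted, Backup watchdog malfunctions, Joint encoder is out, Main motor stuck, North safety controller is down, Right fieldbus link stuck, Safety controller 2 faulted}; {Backup watchdog malfunctions, North safety controller is down, Right fieldbus link stuck, Safety controller 2 faulted, Standby e-stop relay stuck}.

8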